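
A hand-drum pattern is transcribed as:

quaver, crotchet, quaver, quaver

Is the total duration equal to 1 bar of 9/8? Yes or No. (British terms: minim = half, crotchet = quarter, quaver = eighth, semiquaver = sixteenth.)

No

One bar of 9/8 = 9 eighth notes.
Convert each value to eighth notes: quaver = 1; crotchet = 2; quaver = 1; quaver = 1.
Altogether 1 + 2 + 1 + 1 = 5.
5 falls short of 9, so the answer is No.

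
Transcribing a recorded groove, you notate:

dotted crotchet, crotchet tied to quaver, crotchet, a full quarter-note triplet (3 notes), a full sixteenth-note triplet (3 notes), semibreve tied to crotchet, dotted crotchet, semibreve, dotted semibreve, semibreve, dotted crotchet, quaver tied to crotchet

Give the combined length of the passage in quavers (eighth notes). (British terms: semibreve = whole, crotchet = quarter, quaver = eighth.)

Express everything in eighth notes: dotted crotchet = 3; crotchet tied to quaver (crotchet + quaver) = 3; crotchet = 2; a full quarter-note triplet (3 notes) (three triplet quarters span one half) = 4; a full sixteenth-note triplet (3 notes) (three triplet sixteenths span one eighth) = 1; semibreve tied to crotchet (semibreve + crotchet) = 10; dotted crotchet = 3; semibreve = 8; dotted semibreve = 12; semibreve = 8; dotted crotchet = 3; quaver tied to crotchet (quaver + crotchet) = 3.
Total: 3 + 3 + 2 + 4 + 1 + 10 + 3 + 8 + 12 + 8 + 3 + 3 = 60 eighth notes.

60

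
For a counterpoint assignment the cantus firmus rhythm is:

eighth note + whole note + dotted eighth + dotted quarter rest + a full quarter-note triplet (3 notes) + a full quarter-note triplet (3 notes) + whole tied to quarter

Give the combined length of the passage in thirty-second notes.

126

Convert each value to thirty-second notes: eighth note = 4; whole note = 32; dotted eighth = 6; dotted quarter rest = 12; a full quarter-note triplet (3 notes) (three triplet quarters span one half) = 16; a full quarter-note triplet (3 notes) (three triplet quarters span one half) = 16; whole tied to quarter (whole + quarter) = 40.
Adding: 4 + 32 + 6 + 12 + 16 + 16 + 40 = 126 thirty-second notes.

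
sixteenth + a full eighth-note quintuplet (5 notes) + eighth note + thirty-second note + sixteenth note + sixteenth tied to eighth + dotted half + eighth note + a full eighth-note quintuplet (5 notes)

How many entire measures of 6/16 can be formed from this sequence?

6

One bar of 6/16 = 12 thirty-second notes.
In thirty-second notes: sixteenth = 2; a full eighth-note quintuplet (5 notes) (five quintuplet eighths span one half) = 16; eighth note = 4; thirty-second note = 1; sixteenth note = 2; sixteenth tied to eighth (sixteenth + eighth) = 6; dotted half = 24; eighth note = 4; a full eighth-note quintuplet (5 notes) (five quintuplet eighths span one half) = 16.
Sum: 2 + 16 + 4 + 1 + 2 + 6 + 24 + 4 + 16 = 75.
75 ÷ 12 = 6 complete bars with 3 left over.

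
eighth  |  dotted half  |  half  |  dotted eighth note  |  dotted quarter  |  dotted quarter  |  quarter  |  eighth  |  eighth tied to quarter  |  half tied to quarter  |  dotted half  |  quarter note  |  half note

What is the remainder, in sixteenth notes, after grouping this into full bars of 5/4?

5

One bar of 5/4 = 20 sixteenth notes.
Express everything in sixteenth notes: eighth = 2; dotted half = 12; half = 8; dotted eighth note = 3; dotted quarter = 6; dotted quarter = 6; quarter = 4; eighth = 2; eighth tied to quarter (eighth + quarter) = 6; half tied to quarter (half + quarter) = 12; dotted half = 12; quarter note = 4; half note = 8.
Adding: 2 + 12 + 8 + 3 + 6 + 6 + 4 + 2 + 6 + 12 + 12 + 4 + 8 = 85.
85 ÷ 20 = 4 complete bars with 5 sixteenth notes remaining.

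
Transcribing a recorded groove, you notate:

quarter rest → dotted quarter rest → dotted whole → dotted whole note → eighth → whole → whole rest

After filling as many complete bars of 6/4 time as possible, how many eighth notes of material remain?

One bar of 6/4 = 12 eighth notes.
Convert each value to eighth notes: quarter rest = 2; dotted quarter rest = 3; dotted whole = 12; dotted whole note = 12; eighth = 1; whole = 8; whole rest = 8.
Adding: 2 + 3 + 12 + 12 + 1 + 8 + 8 = 46.
46 ÷ 12 = 3 complete bars with 10 eighth notes remaining.

10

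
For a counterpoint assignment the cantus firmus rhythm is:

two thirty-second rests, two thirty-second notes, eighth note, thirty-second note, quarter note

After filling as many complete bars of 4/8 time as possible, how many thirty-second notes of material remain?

1

One bar of 4/8 = 16 thirty-second notes.
Each duration in thirty-second notes: thirty-second rest = 1; thirty-second rest = 1; thirty-second note = 1; thirty-second note = 1; eighth note = 4; thirty-second note = 1; quarter note = 8.
Total: 1 + 1 + 1 + 1 + 4 + 1 + 8 = 17.
17 ÷ 16 = 1 complete bar with 1 thirty-second note remaining.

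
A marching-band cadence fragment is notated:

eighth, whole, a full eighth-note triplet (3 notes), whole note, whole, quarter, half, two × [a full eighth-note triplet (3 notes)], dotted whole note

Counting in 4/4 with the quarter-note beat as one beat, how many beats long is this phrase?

One quarter-note beat = 2 eighth notes.
Each duration in eighth notes: eighth = 1; whole = 8; a full eighth-note triplet (3 notes) (three triplet eighths span one quarter) = 2; whole note = 8; whole = 8; quarter = 2; half = 4; a full eighth-note triplet (3 notes) (three triplet eighths span one quarter) = 2; a full eighth-note triplet (3 notes) (three triplet eighths span one quarter) = 2; dotted whole note = 12.
Total: 1 + 8 + 2 + 8 + 8 + 2 + 4 + 2 + 2 + 12 = 49.
49 ÷ 2 = 24.5 beats.

24.5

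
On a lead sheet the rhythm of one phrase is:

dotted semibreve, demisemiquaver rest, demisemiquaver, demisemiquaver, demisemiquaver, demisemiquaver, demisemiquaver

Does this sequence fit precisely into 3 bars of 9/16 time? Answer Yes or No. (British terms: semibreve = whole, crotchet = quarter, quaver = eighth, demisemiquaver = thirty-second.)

One bar of 9/16 = 18 thirty-second notes, so 3 bars = 54.
Working in thirty-second notes: dotted semibreve = 48; demisemiquaver rest = 1; demisemiquaver = 1; demisemiquaver = 1; demisemiquaver = 1; demisemiquaver = 1; demisemiquaver = 1.
Altogether 48 + 1 + 1 + 1 + 1 + 1 + 1 = 54.
54 equals 54, so the answer is Yes.

Yes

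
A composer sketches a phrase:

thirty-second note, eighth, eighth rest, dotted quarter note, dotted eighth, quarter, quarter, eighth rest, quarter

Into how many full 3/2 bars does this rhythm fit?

One bar of 3/2 = 48 thirty-second notes.
In thirty-second notes: thirty-second note = 1; eighth = 4; eighth rest = 4; dotted quarter note = 12; dotted eighth = 6; quarter = 8; quarter = 8; eighth rest = 4; quarter = 8.
Sum: 1 + 4 + 4 + 12 + 6 + 8 + 8 + 4 + 8 = 55.
55 ÷ 48 = 1 complete bar with 7 left over.

1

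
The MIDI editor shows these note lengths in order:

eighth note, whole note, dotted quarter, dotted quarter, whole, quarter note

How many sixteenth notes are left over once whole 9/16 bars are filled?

5

One bar of 9/16 = 9 sixteenth notes.
Express everything in sixteenth notes: eighth note = 2; whole note = 16; dotted quarter = 6; dotted quarter = 6; whole = 16; quarter note = 4.
Sum: 2 + 16 + 6 + 6 + 16 + 4 = 50.
50 ÷ 9 = 5 complete bars with 5 sixteenth notes remaining.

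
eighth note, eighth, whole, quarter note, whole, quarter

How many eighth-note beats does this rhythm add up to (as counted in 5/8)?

One eighth-note beat = 2 sixteenth notes.
In sixteenth notes: eighth note = 2; eighth = 2; whole = 16; quarter note = 4; whole = 16; quarter = 4.
Sum: 2 + 2 + 16 + 4 + 16 + 4 = 44.
44 ÷ 2 = 22 beats.

22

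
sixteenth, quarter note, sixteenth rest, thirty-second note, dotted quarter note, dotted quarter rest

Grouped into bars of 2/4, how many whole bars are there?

One bar of 2/4 = 16 thirty-second notes.
Convert each value to thirty-second notes: sixteenth = 2; quarter note = 8; sixteenth rest = 2; thirty-second note = 1; dotted quarter note = 12; dotted quarter rest = 12.
Total: 2 + 8 + 2 + 1 + 12 + 12 = 37.
37 ÷ 16 = 2 complete bars with 5 left over.

2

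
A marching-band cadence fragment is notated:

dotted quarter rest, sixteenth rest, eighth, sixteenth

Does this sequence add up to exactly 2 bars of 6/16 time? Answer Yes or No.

One bar of 6/16 = 6 sixteenth notes, so 2 bars = 12.
Express everything in sixteenth notes: dotted quarter rest = 6; sixteenth rest = 1; eighth = 2; sixteenth = 1.
Altogether 6 + 1 + 2 + 1 = 10.
10 falls short of 12, so the answer is No.

No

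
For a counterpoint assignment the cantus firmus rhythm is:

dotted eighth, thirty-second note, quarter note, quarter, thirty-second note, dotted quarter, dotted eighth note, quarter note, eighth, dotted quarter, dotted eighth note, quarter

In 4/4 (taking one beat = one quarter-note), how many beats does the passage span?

One quarter-note beat = 8 thirty-second notes.
Express everything in thirty-second notes: dotted eighth = 6; thirty-second note = 1; quarter note = 8; quarter = 8; thirty-second note = 1; dotted quarter = 12; dotted eighth note = 6; quarter note = 8; eighth = 4; dotted quarter = 12; dotted eighth note = 6; quarter = 8.
Adding: 6 + 1 + 8 + 8 + 1 + 12 + 6 + 8 + 4 + 12 + 6 + 8 = 80.
80 ÷ 8 = 10 beats.

10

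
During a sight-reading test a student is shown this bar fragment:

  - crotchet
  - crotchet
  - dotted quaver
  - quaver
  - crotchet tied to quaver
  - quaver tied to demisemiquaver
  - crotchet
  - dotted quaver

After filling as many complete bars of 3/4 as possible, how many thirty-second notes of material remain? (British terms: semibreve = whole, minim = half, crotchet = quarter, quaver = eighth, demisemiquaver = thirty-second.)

One bar of 3/4 = 24 thirty-second notes.
In thirty-second notes: crotchet = 8; crotchet = 8; dotted quaver = 6; quaver = 4; crotchet tied to quaver (crotchet + quaver) = 12; quaver tied to demisemiquaver (quaver + demisemiquaver) = 5; crotchet = 8; dotted quaver = 6.
Total: 8 + 8 + 6 + 4 + 12 + 5 + 8 + 6 = 57.
57 ÷ 24 = 2 complete bars with 9 thirty-second notes remaining.

9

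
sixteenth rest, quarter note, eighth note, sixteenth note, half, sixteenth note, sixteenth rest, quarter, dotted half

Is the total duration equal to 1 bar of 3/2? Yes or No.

No

One bar of 3/2 = 24 sixteenth notes.
Convert each value to sixteenth notes: sixteenth rest = 1; quarter note = 4; eighth note = 2; sixteenth note = 1; half = 8; sixteenth note = 1; sixteenth rest = 1; quarter = 4; dotted half = 12.
Altogether 1 + 4 + 2 + 1 + 8 + 1 + 1 + 4 + 12 = 34.
34 exceeds 24, so the answer is No.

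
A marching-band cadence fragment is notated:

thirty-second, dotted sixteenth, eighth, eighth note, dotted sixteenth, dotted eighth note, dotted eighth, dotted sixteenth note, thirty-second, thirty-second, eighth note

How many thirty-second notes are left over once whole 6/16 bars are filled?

0

One bar of 6/16 = 12 thirty-second notes.
In thirty-second notes: thirty-second = 1; dotted sixteenth = 3; eighth = 4; eighth note = 4; dotted sixteenth = 3; dotted eighth note = 6; dotted eighth = 6; dotted sixteenth note = 3; thirty-second = 1; thirty-second = 1; eighth note = 4.
Adding: 1 + 3 + 4 + 4 + 3 + 6 + 6 + 3 + 1 + 1 + 4 = 36.
36 ÷ 12 = 3 complete bars with 0 thirty-second notes remaining.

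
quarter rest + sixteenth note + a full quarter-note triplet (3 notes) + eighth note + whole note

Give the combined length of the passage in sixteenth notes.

31

Convert each value to sixteenth notes: quarter rest = 4; sixteenth note = 1; a full quarter-note triplet (3 notes) (three triplet quarters span one half) = 8; eighth note = 2; whole note = 16.
Total: 4 + 1 + 8 + 2 + 16 = 31 sixteenth notes.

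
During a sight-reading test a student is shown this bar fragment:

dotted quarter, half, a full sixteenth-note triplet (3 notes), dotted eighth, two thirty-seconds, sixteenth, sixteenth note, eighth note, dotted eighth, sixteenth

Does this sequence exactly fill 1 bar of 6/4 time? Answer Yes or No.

No

One bar of 6/4 = 48 thirty-second notes.
Each duration in thirty-second notes: dotted quarter = 12; half = 16; a full sixteenth-note triplet (3 notes) (three triplet sixteenths span one eighth) = 4; dotted eighth = 6; thirty-second = 1; thirty-second = 1; sixteenth = 2; sixteenth note = 2; eighth note = 4; dotted eighth = 6; sixteenth = 2.
Adding: 12 + 16 + 4 + 6 + 1 + 1 + 2 + 2 + 4 + 6 + 2 = 56.
56 exceeds 48, so the answer is No.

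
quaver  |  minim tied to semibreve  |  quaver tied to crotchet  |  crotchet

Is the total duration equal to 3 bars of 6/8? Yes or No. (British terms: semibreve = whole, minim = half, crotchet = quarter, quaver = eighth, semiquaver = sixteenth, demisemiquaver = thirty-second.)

Yes

One bar of 6/8 = 6 eighth notes, so 3 bars = 18.
Convert each value to eighth notes: quaver = 1; minim tied to semibreve (minim + semibreve) = 12; quaver tied to crotchet (quaver + crotchet) = 3; crotchet = 2.
Altogether 1 + 12 + 3 + 2 = 18.
18 equals 18, so the answer is Yes.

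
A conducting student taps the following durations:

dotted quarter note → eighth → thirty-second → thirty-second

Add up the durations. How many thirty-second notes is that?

Working in thirty-second notes: dotted quarter note = 12; eighth = 4; thirty-second = 1; thirty-second = 1.
Total: 12 + 4 + 1 + 1 = 18 thirty-second notes.

18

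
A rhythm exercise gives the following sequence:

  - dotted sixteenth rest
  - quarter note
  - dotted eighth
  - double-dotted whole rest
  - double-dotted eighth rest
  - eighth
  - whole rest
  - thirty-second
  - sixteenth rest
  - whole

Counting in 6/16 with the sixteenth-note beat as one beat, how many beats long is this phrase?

One sixteenth-note beat = 2 thirty-second notes.
Each duration in thirty-second notes: dotted sixteenth rest = 3; quarter note = 8; dotted eighth = 6; double-dotted whole rest = 56; double-dotted eighth rest = 7; eighth = 4; whole rest = 32; thirty-second = 1; sixteenth rest = 2; whole = 32.
Adding: 3 + 8 + 6 + 56 + 7 + 4 + 32 + 1 + 2 + 32 = 151.
151 ÷ 2 = 75.5 beats.

75.5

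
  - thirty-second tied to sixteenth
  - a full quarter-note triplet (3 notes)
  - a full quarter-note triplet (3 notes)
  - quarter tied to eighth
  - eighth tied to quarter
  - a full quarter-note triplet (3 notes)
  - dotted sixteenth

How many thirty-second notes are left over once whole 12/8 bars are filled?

One bar of 12/8 = 48 thirty-second notes.
Each duration in thirty-second notes: thirty-second tied to sixteenth (thirty-second + sixteenth) = 3; a full quarter-note triplet (3 notes) (three triplet quarters span one half) = 16; a full quarter-note triplet (3 notes) (three triplet quarters span one half) = 16; quarter tied to eighth (quarter + eighth) = 12; eighth tied to quarter (eighth + quarter) = 12; a full quarter-note triplet (3 notes) (three triplet quarters span one half) = 16; dotted sixteenth = 3.
Total: 3 + 16 + 16 + 12 + 12 + 16 + 3 = 78.
78 ÷ 48 = 1 complete bar with 30 thirty-second notes remaining.

30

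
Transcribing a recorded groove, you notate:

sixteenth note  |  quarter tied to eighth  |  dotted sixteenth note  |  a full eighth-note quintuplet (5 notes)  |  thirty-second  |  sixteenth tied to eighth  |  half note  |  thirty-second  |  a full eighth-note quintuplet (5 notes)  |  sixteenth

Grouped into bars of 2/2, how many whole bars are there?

2

One bar of 2/2 = 32 thirty-second notes.
Each duration in thirty-second notes: sixteenth note = 2; quarter tied to eighth (quarter + eighth) = 12; dotted sixteenth note = 3; a full eighth-note quintuplet (5 notes) (five quintuplet eighths span one half) = 16; thirty-second = 1; sixteenth tied to eighth (sixteenth + eighth) = 6; half note = 16; thirty-second = 1; a full eighth-note quintuplet (5 notes) (five quintuplet eighths span one half) = 16; sixteenth = 2.
Altogether 2 + 12 + 3 + 16 + 1 + 6 + 16 + 1 + 16 + 2 = 75.
75 ÷ 32 = 2 complete bars with 11 left over.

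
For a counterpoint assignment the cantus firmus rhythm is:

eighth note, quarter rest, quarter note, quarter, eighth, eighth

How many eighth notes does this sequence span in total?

9

Working in eighth notes: eighth note = 1; quarter rest = 2; quarter note = 2; quarter = 2; eighth = 1; eighth = 1.
Adding: 1 + 2 + 2 + 2 + 1 + 1 = 9 eighth notes.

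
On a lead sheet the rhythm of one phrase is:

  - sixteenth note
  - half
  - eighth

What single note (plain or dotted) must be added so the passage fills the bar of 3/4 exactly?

The bar of 3/4 = 12 sixteenth notes.
Working in sixteenth notes: sixteenth note = 1; half = 8; eighth = 2.
Adding: 1 + 8 + 2 = 11.
Remaining: 12 − 11 = 1 sixteenth note, which is a sixteenth note.

sixteenth note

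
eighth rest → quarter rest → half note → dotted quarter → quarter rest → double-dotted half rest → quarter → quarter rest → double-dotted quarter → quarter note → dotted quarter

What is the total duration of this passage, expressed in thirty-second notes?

126

In thirty-second notes: eighth rest = 4; quarter rest = 8; half note = 16; dotted quarter = 12; quarter rest = 8; double-dotted half rest = 28; quarter = 8; quarter rest = 8; double-dotted quarter = 14; quarter note = 8; dotted quarter = 12.
Adding: 4 + 8 + 16 + 12 + 8 + 28 + 8 + 8 + 14 + 8 + 12 = 126 thirty-second notes.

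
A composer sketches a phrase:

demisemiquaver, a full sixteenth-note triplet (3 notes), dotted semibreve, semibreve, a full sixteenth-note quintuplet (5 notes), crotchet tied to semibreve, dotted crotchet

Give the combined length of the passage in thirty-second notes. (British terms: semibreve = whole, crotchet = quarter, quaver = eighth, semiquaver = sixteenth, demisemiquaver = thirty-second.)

Express everything in thirty-second notes: demisemiquaver = 1; a full sixteenth-note triplet (3 notes) (three triplet sixteenths span one eighth) = 4; dotted semibreve = 48; semibreve = 32; a full sixteenth-note quintuplet (5 notes) (five quintuplet sixteenths span one quarter) = 8; crotchet tied to semibreve (crotchet + semibreve) = 40; dotted crotchet = 12.
Adding: 1 + 4 + 48 + 32 + 8 + 40 + 12 = 145 thirty-second notes.

145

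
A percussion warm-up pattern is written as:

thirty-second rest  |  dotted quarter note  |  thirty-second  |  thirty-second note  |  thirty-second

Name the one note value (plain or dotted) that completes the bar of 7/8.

The bar of 7/8 = 28 thirty-second notes.
In thirty-second notes: thirty-second rest = 1; dotted quarter note = 12; thirty-second = 1; thirty-second note = 1; thirty-second = 1.
Sum: 1 + 12 + 1 + 1 + 1 = 16.
Remaining: 28 − 16 = 12 thirty-second notes, which is a dotted quarter note.

dotted quarter note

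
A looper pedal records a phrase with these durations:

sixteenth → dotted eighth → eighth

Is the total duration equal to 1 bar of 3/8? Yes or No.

One bar of 3/8 = 6 sixteenth notes.
In sixteenth notes: sixteenth = 1; dotted eighth = 3; eighth = 2.
Total: 1 + 3 + 2 = 6.
6 equals 6, so the answer is Yes.

Yes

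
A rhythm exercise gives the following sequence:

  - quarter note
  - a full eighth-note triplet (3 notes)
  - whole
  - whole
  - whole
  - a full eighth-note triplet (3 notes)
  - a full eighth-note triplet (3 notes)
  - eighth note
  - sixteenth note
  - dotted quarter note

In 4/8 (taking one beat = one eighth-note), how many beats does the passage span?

36.5

One eighth-note beat = 2 sixteenth notes.
In sixteenth notes: quarter note = 4; a full eighth-note triplet (3 notes) (three triplet eighths span one quarter) = 4; whole = 16; whole = 16; whole = 16; a full eighth-note triplet (3 notes) (three triplet eighths span one quarter) = 4; a full eighth-note triplet (3 notes) (three triplet eighths span one quarter) = 4; eighth note = 2; sixteenth note = 1; dotted quarter note = 6.
Sum: 4 + 4 + 16 + 16 + 16 + 4 + 4 + 2 + 1 + 6 = 73.
73 ÷ 2 = 36.5 beats.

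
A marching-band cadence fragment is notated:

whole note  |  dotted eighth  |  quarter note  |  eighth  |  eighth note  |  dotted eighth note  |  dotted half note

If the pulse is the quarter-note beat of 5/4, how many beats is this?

10.5

One quarter-note beat = 4 sixteenth notes.
Each duration in sixteenth notes: whole note = 16; dotted eighth = 3; quarter note = 4; eighth = 2; eighth note = 2; dotted eighth note = 3; dotted half note = 12.
Adding: 16 + 3 + 4 + 2 + 2 + 3 + 12 = 42.
42 ÷ 4 = 10.5 beats.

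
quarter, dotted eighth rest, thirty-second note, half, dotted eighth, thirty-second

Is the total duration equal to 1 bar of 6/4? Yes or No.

One bar of 6/4 = 48 thirty-second notes.
Each duration in thirty-second notes: quarter = 8; dotted eighth rest = 6; thirty-second note = 1; half = 16; dotted eighth = 6; thirty-second = 1.
Total: 8 + 6 + 1 + 16 + 6 + 1 = 38.
38 falls short of 48, so the answer is No.

No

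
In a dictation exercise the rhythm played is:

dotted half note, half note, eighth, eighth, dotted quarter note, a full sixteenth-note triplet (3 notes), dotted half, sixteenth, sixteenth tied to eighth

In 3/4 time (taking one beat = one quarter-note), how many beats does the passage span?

One quarter-note beat = 4 sixteenth notes.
In sixteenth notes: dotted half note = 12; half note = 8; eighth = 2; eighth = 2; dotted quarter note = 6; a full sixteenth-note triplet (3 notes) (three triplet sixteenths span one eighth) = 2; dotted half = 12; sixteenth = 1; sixteenth tied to eighth (sixteenth + eighth) = 3.
Sum: 12 + 8 + 2 + 2 + 6 + 2 + 12 + 1 + 3 = 48.
48 ÷ 4 = 12 beats.

12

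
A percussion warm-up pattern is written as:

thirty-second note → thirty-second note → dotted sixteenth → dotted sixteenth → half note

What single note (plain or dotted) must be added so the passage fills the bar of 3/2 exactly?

dotted half note

The bar of 3/2 = 48 thirty-second notes.
Express everything in thirty-second notes: thirty-second note = 1; thirty-second note = 1; dotted sixteenth = 3; dotted sixteenth = 3; half note = 16.
Adding: 1 + 1 + 3 + 3 + 16 = 24.
Remaining: 48 − 24 = 24 thirty-second notes, which is a dotted half note.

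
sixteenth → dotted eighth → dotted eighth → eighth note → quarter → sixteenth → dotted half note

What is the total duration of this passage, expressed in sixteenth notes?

Working in sixteenth notes: sixteenth = 1; dotted eighth = 3; dotted eighth = 3; eighth note = 2; quarter = 4; sixteenth = 1; dotted half note = 12.
Altogether 1 + 3 + 3 + 2 + 4 + 1 + 12 = 26 sixteenth notes.

26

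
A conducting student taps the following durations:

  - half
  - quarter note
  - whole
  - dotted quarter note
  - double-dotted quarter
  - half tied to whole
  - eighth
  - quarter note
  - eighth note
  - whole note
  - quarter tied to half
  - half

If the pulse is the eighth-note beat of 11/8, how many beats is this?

54.5

One eighth-note beat = 2 sixteenth notes.
Express everything in sixteenth notes: half = 8; quarter note = 4; whole = 16; dotted quarter note = 6; double-dotted quarter = 7; half tied to whole (half + whole) = 24; eighth = 2; quarter note = 4; eighth note = 2; whole note = 16; quarter tied to half (quarter + half) = 12; half = 8.
Sum: 8 + 4 + 16 + 6 + 7 + 24 + 2 + 4 + 2 + 16 + 12 + 8 = 109.
109 ÷ 2 = 54.5 beats.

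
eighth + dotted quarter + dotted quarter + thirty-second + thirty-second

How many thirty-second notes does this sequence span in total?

In thirty-second notes: eighth = 4; dotted quarter = 12; dotted quarter = 12; thirty-second = 1; thirty-second = 1.
Adding: 4 + 12 + 12 + 1 + 1 = 30 thirty-second notes.

30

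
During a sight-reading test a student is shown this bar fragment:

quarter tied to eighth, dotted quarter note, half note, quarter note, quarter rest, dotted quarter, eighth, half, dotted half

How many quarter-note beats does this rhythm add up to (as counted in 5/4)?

14

One quarter-note beat = 2 eighth notes.
Express everything in eighth notes: quarter tied to eighth (quarter + eighth) = 3; dotted quarter note = 3; half note = 4; quarter note = 2; quarter rest = 2; dotted quarter = 3; eighth = 1; half = 4; dotted half = 6.
Adding: 3 + 3 + 4 + 2 + 2 + 3 + 1 + 4 + 6 = 28.
28 ÷ 2 = 14 beats.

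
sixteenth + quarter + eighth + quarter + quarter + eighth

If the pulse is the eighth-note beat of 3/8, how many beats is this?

8.5

One eighth-note beat = 2 sixteenth notes.
Each duration in sixteenth notes: sixteenth = 1; quarter = 4; eighth = 2; quarter = 4; quarter = 4; eighth = 2.
Sum: 1 + 4 + 2 + 4 + 4 + 2 = 17.
17 ÷ 2 = 8.5 beats.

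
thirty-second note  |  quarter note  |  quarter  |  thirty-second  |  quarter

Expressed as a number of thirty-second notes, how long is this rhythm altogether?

26

Convert each value to thirty-second notes: thirty-second note = 1; quarter note = 8; quarter = 8; thirty-second = 1; quarter = 8.
Sum: 1 + 8 + 8 + 1 + 8 = 26 thirty-second notes.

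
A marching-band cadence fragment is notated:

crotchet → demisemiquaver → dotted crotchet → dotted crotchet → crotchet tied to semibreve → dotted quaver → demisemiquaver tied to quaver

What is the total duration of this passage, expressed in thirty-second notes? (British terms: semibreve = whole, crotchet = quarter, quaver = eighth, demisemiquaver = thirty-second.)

84

Working in thirty-second notes: crotchet = 8; demisemiquaver = 1; dotted crotchet = 12; dotted crotchet = 12; crotchet tied to semibreve (crotchet + semibreve) = 40; dotted quaver = 6; demisemiquaver tied to quaver (demisemiquaver + quaver) = 5.
Adding: 8 + 1 + 12 + 12 + 40 + 6 + 5 = 84 thirty-second notes.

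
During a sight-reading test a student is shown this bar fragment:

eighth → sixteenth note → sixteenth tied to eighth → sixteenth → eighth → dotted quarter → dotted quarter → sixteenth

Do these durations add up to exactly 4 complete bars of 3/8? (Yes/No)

No

One bar of 3/8 = 6 sixteenth notes, so 4 bars = 24.
Each duration in sixteenth notes: eighth = 2; sixteenth note = 1; sixteenth tied to eighth (sixteenth + eighth) = 3; sixteenth = 1; eighth = 2; dotted quarter = 6; dotted quarter = 6; sixteenth = 1.
Sum: 2 + 1 + 3 + 1 + 2 + 6 + 6 + 1 = 22.
22 falls short of 24, so the answer is No.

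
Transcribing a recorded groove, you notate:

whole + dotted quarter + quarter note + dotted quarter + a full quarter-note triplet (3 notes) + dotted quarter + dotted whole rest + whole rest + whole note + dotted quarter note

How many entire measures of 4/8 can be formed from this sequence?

13

One bar of 4/8 = 4 eighth notes.
Convert each value to eighth notes: whole = 8; dotted quarter = 3; quarter note = 2; dotted quarter = 3; a full quarter-note triplet (3 notes) (three triplet quarters span one half) = 4; dotted quarter = 3; dotted whole rest = 12; whole rest = 8; whole note = 8; dotted quarter note = 3.
Adding: 8 + 3 + 2 + 3 + 4 + 3 + 12 + 8 + 8 + 3 = 54.
54 ÷ 4 = 13 complete bars with 2 left over.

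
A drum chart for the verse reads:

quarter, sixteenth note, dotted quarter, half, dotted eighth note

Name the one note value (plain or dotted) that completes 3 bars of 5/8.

3 bars of 5/8 = 30 sixteenth notes.
Express everything in sixteenth notes: quarter = 4; sixteenth note = 1; dotted quarter = 6; half = 8; dotted eighth note = 3.
Sum: 4 + 1 + 6 + 8 + 3 = 22.
Remaining: 30 − 22 = 8 sixteenth notes, which is a half note.

half note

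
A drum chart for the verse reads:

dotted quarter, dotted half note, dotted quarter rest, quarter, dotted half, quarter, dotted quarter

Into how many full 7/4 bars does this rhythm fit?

One bar of 7/4 = 14 eighth notes.
Each duration in eighth notes: dotted quarter = 3; dotted half note = 6; dotted quarter rest = 3; quarter = 2; dotted half = 6; quarter = 2; dotted quarter = 3.
Sum: 3 + 6 + 3 + 2 + 6 + 2 + 3 = 25.
25 ÷ 14 = 1 complete bar with 11 left over.

1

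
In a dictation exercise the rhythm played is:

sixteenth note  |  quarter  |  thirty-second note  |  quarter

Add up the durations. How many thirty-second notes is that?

Working in thirty-second notes: sixteenth note = 2; quarter = 8; thirty-second note = 1; quarter = 8.
Adding: 2 + 8 + 1 + 8 = 19 thirty-second notes.

19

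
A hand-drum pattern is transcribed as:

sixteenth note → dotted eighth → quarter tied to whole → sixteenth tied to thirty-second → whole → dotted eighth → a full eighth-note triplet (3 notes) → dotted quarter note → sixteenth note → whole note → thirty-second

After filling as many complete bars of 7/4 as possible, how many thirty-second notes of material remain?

One bar of 7/4 = 56 thirty-second notes.
Express everything in thirty-second notes: sixteenth note = 2; dotted eighth = 6; quarter tied to whole (quarter + whole) = 40; sixteenth tied to thirty-second (sixteenth + thirty-second) = 3; whole = 32; dotted eighth = 6; a full eighth-note triplet (3 notes) (three triplet eighths span one quarter) = 8; dotted quarter note = 12; sixteenth note = 2; whole note = 32; thirty-second = 1.
Total: 2 + 6 + 40 + 3 + 32 + 6 + 8 + 12 + 2 + 32 + 1 = 144.
144 ÷ 56 = 2 complete bars with 32 thirty-second notes remaining.

32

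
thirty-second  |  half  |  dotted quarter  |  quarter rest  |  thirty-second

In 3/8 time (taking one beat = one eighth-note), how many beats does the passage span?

9.5

One eighth-note beat = 4 thirty-second notes.
Each duration in thirty-second notes: thirty-second = 1; half = 16; dotted quarter = 12; quarter rest = 8; thirty-second = 1.
Altogether 1 + 16 + 12 + 8 + 1 = 38.
38 ÷ 4 = 9.5 beats.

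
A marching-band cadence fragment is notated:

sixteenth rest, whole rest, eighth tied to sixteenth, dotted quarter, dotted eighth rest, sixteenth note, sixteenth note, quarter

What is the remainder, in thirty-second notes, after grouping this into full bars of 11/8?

26

One bar of 11/8 = 22 sixteenth notes.
In sixteenth notes: sixteenth rest = 1; whole rest = 16; eighth tied to sixteenth (eighth + sixteenth) = 3; dotted quarter = 6; dotted eighth rest = 3; sixteenth note = 1; sixteenth note = 1; quarter = 4.
Sum: 1 + 16 + 3 + 6 + 3 + 1 + 1 + 4 = 35.
35 ÷ 22 = 1 complete bar with 13 sixteenth notes remaining = 26 thirty-second notes.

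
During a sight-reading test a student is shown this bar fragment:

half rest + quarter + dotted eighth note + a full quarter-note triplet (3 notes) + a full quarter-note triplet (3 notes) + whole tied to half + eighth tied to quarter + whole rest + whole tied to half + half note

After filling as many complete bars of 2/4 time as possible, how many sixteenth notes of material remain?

One bar of 2/4 = 8 sixteenth notes.
Convert each value to sixteenth notes: half rest = 8; quarter = 4; dotted eighth note = 3; a full quarter-note triplet (3 notes) (three triplet quarters span one half) = 8; a full quarter-note triplet (3 notes) (three triplet quarters span one half) = 8; whole tied to half (whole + half) = 24; eighth tied to quarter (eighth + quarter) = 6; whole rest = 16; whole tied to half (whole + half) = 24; half note = 8.
Adding: 8 + 4 + 3 + 8 + 8 + 24 + 6 + 16 + 24 + 8 = 109.
109 ÷ 8 = 13 complete bars with 5 sixteenth notes remaining.

5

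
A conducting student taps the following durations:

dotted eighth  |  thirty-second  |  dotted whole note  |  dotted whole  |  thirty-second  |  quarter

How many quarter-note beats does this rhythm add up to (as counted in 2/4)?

14

One quarter-note beat = 8 thirty-second notes.
In thirty-second notes: dotted eighth = 6; thirty-second = 1; dotted whole note = 48; dotted whole = 48; thirty-second = 1; quarter = 8.
Total: 6 + 1 + 48 + 48 + 1 + 8 = 112.
112 ÷ 8 = 14 beats.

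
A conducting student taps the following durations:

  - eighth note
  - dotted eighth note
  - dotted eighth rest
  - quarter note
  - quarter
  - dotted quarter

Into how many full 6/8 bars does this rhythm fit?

1

One bar of 6/8 = 12 sixteenth notes.
Convert each value to sixteenth notes: eighth note = 2; dotted eighth note = 3; dotted eighth rest = 3; quarter note = 4; quarter = 4; dotted quarter = 6.
Altogether 2 + 3 + 3 + 4 + 4 + 6 = 22.
22 ÷ 12 = 1 complete bar with 10 left over.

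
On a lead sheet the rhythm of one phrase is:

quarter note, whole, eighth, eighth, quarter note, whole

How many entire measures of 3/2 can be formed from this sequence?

One bar of 3/2 = 12 eighth notes.
Convert each value to eighth notes: quarter note = 2; whole = 8; eighth = 1; eighth = 1; quarter note = 2; whole = 8.
Sum: 2 + 8 + 1 + 1 + 2 + 8 = 22.
22 ÷ 12 = 1 complete bar with 10 left over.

1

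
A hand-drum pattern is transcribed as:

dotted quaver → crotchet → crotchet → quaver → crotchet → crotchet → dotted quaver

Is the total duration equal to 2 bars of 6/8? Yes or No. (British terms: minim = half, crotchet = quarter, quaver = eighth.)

Yes

One bar of 6/8 = 12 sixteenth notes, so 2 bars = 24.
Express everything in sixteenth notes: dotted quaver = 3; crotchet = 4; crotchet = 4; quaver = 2; crotchet = 4; crotchet = 4; dotted quaver = 3.
Altogether 3 + 4 + 4 + 2 + 4 + 4 + 3 = 24.
24 equals 24, so the answer is Yes.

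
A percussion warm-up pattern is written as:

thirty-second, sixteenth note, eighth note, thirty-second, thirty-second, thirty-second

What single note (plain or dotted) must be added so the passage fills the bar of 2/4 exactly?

The bar of 2/4 = 16 thirty-second notes.
Express everything in thirty-second notes: thirty-second = 1; sixteenth note = 2; eighth note = 4; thirty-second = 1; thirty-second = 1; thirty-second = 1.
Total: 1 + 2 + 4 + 1 + 1 + 1 = 10.
Remaining: 16 − 10 = 6 thirty-second notes, which is a dotted eighth note.

dotted eighth note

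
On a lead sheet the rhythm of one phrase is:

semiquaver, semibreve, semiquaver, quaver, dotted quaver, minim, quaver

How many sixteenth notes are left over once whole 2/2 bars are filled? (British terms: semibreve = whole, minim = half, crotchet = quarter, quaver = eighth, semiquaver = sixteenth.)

One bar of 2/2 = 16 sixteenth notes.
Each duration in sixteenth notes: semiquaver = 1; semibreve = 16; semiquaver = 1; quaver = 2; dotted quaver = 3; minim = 8; quaver = 2.
Altogether 1 + 16 + 1 + 2 + 3 + 8 + 2 = 33.
33 ÷ 16 = 2 complete bars with 1 sixteenth note remaining.

1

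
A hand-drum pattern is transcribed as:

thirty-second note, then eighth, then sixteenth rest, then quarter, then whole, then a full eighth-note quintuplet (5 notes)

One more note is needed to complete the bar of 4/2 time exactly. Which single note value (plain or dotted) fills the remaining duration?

The bar of 4/2 = 64 thirty-second notes.
In thirty-second notes: thirty-second note = 1; eighth = 4; sixteenth rest = 2; quarter = 8; whole = 32; a full eighth-note quintuplet (5 notes) (five quintuplet eighths span one half) = 16.
Total: 1 + 4 + 2 + 8 + 32 + 16 = 63.
Remaining: 64 − 63 = 1 thirty-second note, which is a thirty-second note.

thirty-second note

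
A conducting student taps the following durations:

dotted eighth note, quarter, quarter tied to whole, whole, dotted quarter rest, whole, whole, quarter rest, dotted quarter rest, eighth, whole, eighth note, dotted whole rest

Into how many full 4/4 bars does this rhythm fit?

8

One bar of 4/4 = 16 sixteenth notes.
Convert each value to sixteenth notes: dotted eighth note = 3; quarter = 4; quarter tied to whole (quarter + whole) = 20; whole = 16; dotted quarter rest = 6; whole = 16; whole = 16; quarter rest = 4; dotted quarter rest = 6; eighth = 2; whole = 16; eighth note = 2; dotted whole rest = 24.
Altogether 3 + 4 + 20 + 16 + 6 + 16 + 16 + 4 + 6 + 2 + 16 + 2 + 24 = 135.
135 ÷ 16 = 8 complete bars with 7 left over.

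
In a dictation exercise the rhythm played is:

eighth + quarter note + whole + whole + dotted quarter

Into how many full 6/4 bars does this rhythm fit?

One bar of 6/4 = 12 eighth notes.
Working in eighth notes: eighth = 1; quarter note = 2; whole = 8; whole = 8; dotted quarter = 3.
Altogether 1 + 2 + 8 + 8 + 3 = 22.
22 ÷ 12 = 1 complete bar with 10 left over.

1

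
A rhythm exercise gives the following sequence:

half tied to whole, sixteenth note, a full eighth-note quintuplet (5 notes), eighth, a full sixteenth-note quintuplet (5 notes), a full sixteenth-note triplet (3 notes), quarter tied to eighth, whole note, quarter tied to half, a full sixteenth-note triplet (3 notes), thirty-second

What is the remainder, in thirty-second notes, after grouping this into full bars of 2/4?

11

One bar of 2/4 = 16 thirty-second notes.
In thirty-second notes: half tied to whole (half + whole) = 48; sixteenth note = 2; a full eighth-note quintuplet (5 notes) (five quintuplet eighths span one half) = 16; eighth = 4; a full sixteenth-note quintuplet (5 notes) (five quintuplet sixteenths span one quarter) = 8; a full sixteenth-note triplet (3 notes) (three triplet sixteenths span one eighth) = 4; quarter tied to eighth (quarter + eighth) = 12; whole note = 32; quarter tied to half (quarter + half) = 24; a full sixteenth-note triplet (3 notes) (three triplet sixteenths span one eighth) = 4; thirty-second = 1.
Altogether 48 + 2 + 16 + 4 + 8 + 4 + 12 + 32 + 24 + 4 + 1 = 155.
155 ÷ 16 = 9 complete bars with 11 thirty-second notes remaining.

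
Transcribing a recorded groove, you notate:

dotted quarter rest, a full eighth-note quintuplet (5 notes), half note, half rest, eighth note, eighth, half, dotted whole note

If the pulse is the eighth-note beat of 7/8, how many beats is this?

33

One eighth-note beat = 2 sixteenth notes.
Each duration in sixteenth notes: dotted quarter rest = 6; a full eighth-note quintuplet (5 notes) (five quintuplet eighths span one half) = 8; half note = 8; half rest = 8; eighth note = 2; eighth = 2; half = 8; dotted whole note = 24.
Total: 6 + 8 + 8 + 8 + 2 + 2 + 8 + 24 = 66.
66 ÷ 2 = 33 beats.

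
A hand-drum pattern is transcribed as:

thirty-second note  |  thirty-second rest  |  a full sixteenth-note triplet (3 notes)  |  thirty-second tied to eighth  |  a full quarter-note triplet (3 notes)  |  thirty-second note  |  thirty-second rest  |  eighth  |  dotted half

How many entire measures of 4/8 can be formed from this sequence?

One bar of 4/8 = 16 thirty-second notes.
In thirty-second notes: thirty-second note = 1; thirty-second rest = 1; a full sixteenth-note triplet (3 notes) (three triplet sixteenths span one eighth) = 4; thirty-second tied to eighth (thirty-second + eighth) = 5; a full quarter-note triplet (3 notes) (three triplet quarters span one half) = 16; thirty-second note = 1; thirty-second rest = 1; eighth = 4; dotted half = 24.
Altogether 1 + 1 + 4 + 5 + 16 + 1 + 1 + 4 + 24 = 57.
57 ÷ 16 = 3 complete bars with 9 left over.

3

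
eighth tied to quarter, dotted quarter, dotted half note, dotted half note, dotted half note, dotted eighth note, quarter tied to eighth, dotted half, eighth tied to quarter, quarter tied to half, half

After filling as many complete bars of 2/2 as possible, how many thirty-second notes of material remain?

30

One bar of 2/2 = 16 sixteenth notes.
Each duration in sixteenth notes: eighth tied to quarter (eighth + quarter) = 6; dotted quarter = 6; dotted half note = 12; dotted half note = 12; dotted half note = 12; dotted eighth note = 3; quarter tied to eighth (quarter + eighth) = 6; dotted half = 12; eighth tied to quarter (eighth + quarter) = 6; quarter tied to half (quarter + half) = 12; half = 8.
Total: 6 + 6 + 12 + 12 + 12 + 3 + 6 + 12 + 6 + 12 + 8 = 95.
95 ÷ 16 = 5 complete bars with 15 sixteenth notes remaining = 30 thirty-second notes.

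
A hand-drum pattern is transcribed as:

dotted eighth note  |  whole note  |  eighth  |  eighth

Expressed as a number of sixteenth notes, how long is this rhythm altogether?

23

In sixteenth notes: dotted eighth note = 3; whole note = 16; eighth = 2; eighth = 2.
Adding: 3 + 16 + 2 + 2 = 23 sixteenth notes.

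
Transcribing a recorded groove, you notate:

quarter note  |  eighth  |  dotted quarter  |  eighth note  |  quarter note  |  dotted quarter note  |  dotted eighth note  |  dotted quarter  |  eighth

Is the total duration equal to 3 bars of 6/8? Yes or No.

One bar of 6/8 = 12 sixteenth notes, so 3 bars = 36.
In sixteenth notes: quarter note = 4; eighth = 2; dotted quarter = 6; eighth note = 2; quarter note = 4; dotted quarter note = 6; dotted eighth note = 3; dotted quarter = 6; eighth = 2.
Sum: 4 + 2 + 6 + 2 + 4 + 6 + 3 + 6 + 2 = 35.
35 falls short of 36, so the answer is No.

No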